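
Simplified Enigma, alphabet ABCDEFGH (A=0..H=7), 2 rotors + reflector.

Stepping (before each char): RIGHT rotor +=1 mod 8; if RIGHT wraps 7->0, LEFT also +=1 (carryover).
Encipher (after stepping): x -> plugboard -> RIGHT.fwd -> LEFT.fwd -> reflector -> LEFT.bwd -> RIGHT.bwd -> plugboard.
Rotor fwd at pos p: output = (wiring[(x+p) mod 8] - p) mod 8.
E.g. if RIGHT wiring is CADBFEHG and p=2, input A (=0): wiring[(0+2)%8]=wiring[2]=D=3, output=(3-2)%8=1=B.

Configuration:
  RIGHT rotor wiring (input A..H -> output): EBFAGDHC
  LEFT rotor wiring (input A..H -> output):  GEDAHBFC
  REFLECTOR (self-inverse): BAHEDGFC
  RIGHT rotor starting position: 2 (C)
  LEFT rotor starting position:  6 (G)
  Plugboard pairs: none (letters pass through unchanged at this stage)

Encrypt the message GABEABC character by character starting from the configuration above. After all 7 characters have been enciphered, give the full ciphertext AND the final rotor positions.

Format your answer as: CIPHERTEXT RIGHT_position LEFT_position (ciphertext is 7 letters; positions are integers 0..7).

Answer: HDAAGEE 1 7

Derivation:
Char 1 ('G'): step: R->3, L=6; G->plug->G->R->G->L->B->refl->A->L'->C->R'->H->plug->H
Char 2 ('A'): step: R->4, L=6; A->plug->A->R->C->L->A->refl->B->L'->G->R'->D->plug->D
Char 3 ('B'): step: R->5, L=6; B->plug->B->R->C->L->A->refl->B->L'->G->R'->A->plug->A
Char 4 ('E'): step: R->6, L=6; E->plug->E->R->H->L->D->refl->E->L'->B->R'->A->plug->A
Char 5 ('A'): step: R->7, L=6; A->plug->A->R->D->L->G->refl->F->L'->E->R'->G->plug->G
Char 6 ('B'): step: R->0, L->7 (L advanced); B->plug->B->R->B->L->H->refl->C->L'->G->R'->E->plug->E
Char 7 ('C'): step: R->1, L=7; C->plug->C->R->H->L->G->refl->F->L'->C->R'->E->plug->E
Final: ciphertext=HDAAGEE, RIGHT=1, LEFT=7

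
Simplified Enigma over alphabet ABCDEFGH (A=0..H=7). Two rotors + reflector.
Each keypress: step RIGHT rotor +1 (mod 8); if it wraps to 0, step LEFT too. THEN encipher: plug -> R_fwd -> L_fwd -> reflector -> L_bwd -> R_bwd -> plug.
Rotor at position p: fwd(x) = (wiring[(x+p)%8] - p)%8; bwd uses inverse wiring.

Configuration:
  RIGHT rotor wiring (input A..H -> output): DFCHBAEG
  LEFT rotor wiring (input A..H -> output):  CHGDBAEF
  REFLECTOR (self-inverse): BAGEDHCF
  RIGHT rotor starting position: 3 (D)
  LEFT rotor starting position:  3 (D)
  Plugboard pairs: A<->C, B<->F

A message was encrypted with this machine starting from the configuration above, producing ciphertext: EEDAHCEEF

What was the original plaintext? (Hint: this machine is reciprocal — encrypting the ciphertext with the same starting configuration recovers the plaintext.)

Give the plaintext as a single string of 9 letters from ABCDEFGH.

Char 1 ('E'): step: R->4, L=3; E->plug->E->R->H->L->D->refl->E->L'->G->R'->G->plug->G
Char 2 ('E'): step: R->5, L=3; E->plug->E->R->A->L->A->refl->B->L'->D->R'->A->plug->C
Char 3 ('D'): step: R->6, L=3; D->plug->D->R->H->L->D->refl->E->L'->G->R'->A->plug->C
Char 4 ('A'): step: R->7, L=3; A->plug->C->R->G->L->E->refl->D->L'->H->R'->A->plug->C
Char 5 ('H'): step: R->0, L->4 (L advanced); H->plug->H->R->G->L->C->refl->G->L'->E->R'->G->plug->G
Char 6 ('C'): step: R->1, L=4; C->plug->A->R->E->L->G->refl->C->L'->G->R'->C->plug->A
Char 7 ('E'): step: R->2, L=4; E->plug->E->R->C->L->A->refl->B->L'->D->R'->H->plug->H
Char 8 ('E'): step: R->3, L=4; E->plug->E->R->D->L->B->refl->A->L'->C->R'->G->plug->G
Char 9 ('F'): step: R->4, L=4; F->plug->B->R->E->L->G->refl->C->L'->G->R'->G->plug->G

Answer: GCCCGAHGG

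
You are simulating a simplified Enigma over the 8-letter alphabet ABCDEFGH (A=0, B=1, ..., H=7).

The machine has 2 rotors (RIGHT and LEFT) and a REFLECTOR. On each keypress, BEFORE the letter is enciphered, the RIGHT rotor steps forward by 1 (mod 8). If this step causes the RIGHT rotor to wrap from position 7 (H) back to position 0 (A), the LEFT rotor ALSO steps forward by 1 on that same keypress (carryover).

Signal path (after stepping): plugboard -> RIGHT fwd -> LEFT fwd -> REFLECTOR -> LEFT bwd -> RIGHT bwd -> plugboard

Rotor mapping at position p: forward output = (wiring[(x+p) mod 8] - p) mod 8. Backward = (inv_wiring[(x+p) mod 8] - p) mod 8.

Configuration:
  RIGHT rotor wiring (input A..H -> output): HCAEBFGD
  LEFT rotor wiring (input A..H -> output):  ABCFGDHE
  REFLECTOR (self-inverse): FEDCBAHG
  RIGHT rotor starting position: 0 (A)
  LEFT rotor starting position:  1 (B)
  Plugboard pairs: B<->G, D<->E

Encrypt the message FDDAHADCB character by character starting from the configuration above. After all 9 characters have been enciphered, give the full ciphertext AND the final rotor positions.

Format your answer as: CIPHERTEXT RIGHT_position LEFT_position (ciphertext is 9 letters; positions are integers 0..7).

Answer: GAEECBHEC 1 2

Derivation:
Char 1 ('F'): step: R->1, L=1; F->plug->F->R->F->L->G->refl->H->L'->H->R'->B->plug->G
Char 2 ('D'): step: R->2, L=1; D->plug->E->R->E->L->C->refl->D->L'->G->R'->A->plug->A
Char 3 ('D'): step: R->3, L=1; D->plug->E->R->A->L->A->refl->F->L'->D->R'->D->plug->E
Char 4 ('A'): step: R->4, L=1; A->plug->A->R->F->L->G->refl->H->L'->H->R'->D->plug->E
Char 5 ('H'): step: R->5, L=1; H->plug->H->R->E->L->C->refl->D->L'->G->R'->C->plug->C
Char 6 ('A'): step: R->6, L=1; A->plug->A->R->A->L->A->refl->F->L'->D->R'->G->plug->B
Char 7 ('D'): step: R->7, L=1; D->plug->E->R->F->L->G->refl->H->L'->H->R'->H->plug->H
Char 8 ('C'): step: R->0, L->2 (L advanced); C->plug->C->R->A->L->A->refl->F->L'->E->R'->D->plug->E
Char 9 ('B'): step: R->1, L=2; B->plug->G->R->C->L->E->refl->B->L'->D->R'->C->plug->C
Final: ciphertext=GAEECBHEC, RIGHT=1, LEFT=2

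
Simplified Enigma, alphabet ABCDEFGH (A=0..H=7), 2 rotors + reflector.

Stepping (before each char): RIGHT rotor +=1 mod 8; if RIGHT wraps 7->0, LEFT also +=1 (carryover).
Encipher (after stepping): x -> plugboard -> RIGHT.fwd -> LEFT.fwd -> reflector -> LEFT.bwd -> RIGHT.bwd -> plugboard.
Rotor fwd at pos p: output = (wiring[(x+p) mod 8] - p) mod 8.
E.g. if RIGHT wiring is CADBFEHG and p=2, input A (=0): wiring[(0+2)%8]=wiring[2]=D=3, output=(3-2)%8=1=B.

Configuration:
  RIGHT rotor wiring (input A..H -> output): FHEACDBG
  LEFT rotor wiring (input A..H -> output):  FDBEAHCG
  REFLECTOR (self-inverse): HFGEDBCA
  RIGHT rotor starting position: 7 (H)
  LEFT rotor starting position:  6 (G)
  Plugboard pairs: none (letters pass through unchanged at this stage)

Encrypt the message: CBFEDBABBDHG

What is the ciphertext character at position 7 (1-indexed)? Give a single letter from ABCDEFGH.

Char 1 ('C'): step: R->0, L->7 (L advanced); C->plug->C->R->E->L->F->refl->B->L'->F->R'->A->plug->A
Char 2 ('B'): step: R->1, L=7; B->plug->B->R->D->L->C->refl->G->L'->B->R'->D->plug->D
Char 3 ('F'): step: R->2, L=7; F->plug->F->R->E->L->F->refl->B->L'->F->R'->H->plug->H
Char 4 ('E'): step: R->3, L=7; E->plug->E->R->D->L->C->refl->G->L'->B->R'->H->plug->H
Char 5 ('D'): step: R->4, L=7; D->plug->D->R->C->L->E->refl->D->L'->H->R'->B->plug->B
Char 6 ('B'): step: R->5, L=7; B->plug->B->R->E->L->F->refl->B->L'->F->R'->H->plug->H
Char 7 ('A'): step: R->6, L=7; A->plug->A->R->D->L->C->refl->G->L'->B->R'->D->plug->D

D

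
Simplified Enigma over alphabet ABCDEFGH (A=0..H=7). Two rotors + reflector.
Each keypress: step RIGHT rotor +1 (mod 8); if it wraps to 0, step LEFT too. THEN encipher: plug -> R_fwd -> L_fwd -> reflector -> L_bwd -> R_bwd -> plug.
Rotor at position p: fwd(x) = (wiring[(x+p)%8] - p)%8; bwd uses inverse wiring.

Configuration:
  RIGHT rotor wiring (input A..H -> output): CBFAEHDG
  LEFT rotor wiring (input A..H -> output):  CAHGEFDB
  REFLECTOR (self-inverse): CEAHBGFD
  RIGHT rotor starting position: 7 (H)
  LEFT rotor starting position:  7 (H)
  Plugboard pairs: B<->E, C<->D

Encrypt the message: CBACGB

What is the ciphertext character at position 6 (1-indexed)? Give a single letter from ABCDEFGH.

Char 1 ('C'): step: R->0, L->0 (L advanced); C->plug->D->R->A->L->C->refl->A->L'->B->R'->B->plug->E
Char 2 ('B'): step: R->1, L=0; B->plug->E->R->G->L->D->refl->H->L'->C->R'->F->plug->F
Char 3 ('A'): step: R->2, L=0; A->plug->A->R->D->L->G->refl->F->L'->F->R'->D->plug->C
Char 4 ('C'): step: R->3, L=0; C->plug->D->R->A->L->C->refl->A->L'->B->R'->B->plug->E
Char 5 ('G'): step: R->4, L=0; G->plug->G->R->B->L->A->refl->C->L'->A->R'->A->plug->A
Char 6 ('B'): step: R->5, L=0; B->plug->E->R->E->L->E->refl->B->L'->H->R'->H->plug->H

H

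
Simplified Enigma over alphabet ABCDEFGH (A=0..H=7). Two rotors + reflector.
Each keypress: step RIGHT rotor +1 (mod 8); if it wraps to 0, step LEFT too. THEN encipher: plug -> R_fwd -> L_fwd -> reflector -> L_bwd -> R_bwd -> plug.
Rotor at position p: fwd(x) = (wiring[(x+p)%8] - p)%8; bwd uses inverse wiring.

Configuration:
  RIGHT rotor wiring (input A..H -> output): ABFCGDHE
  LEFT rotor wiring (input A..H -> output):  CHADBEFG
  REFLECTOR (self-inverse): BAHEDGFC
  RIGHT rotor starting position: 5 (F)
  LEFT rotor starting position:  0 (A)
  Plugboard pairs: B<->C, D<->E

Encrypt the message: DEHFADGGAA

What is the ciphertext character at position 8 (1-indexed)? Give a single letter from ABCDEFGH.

Char 1 ('D'): step: R->6, L=0; D->plug->E->R->H->L->G->refl->F->L'->G->R'->B->plug->C
Char 2 ('E'): step: R->7, L=0; E->plug->D->R->G->L->F->refl->G->L'->H->R'->F->plug->F
Char 3 ('H'): step: R->0, L->1 (L advanced); H->plug->H->R->E->L->D->refl->E->L'->F->R'->C->plug->B
Char 4 ('F'): step: R->1, L=1; F->plug->F->R->G->L->F->refl->G->L'->A->R'->A->plug->A
Char 5 ('A'): step: R->2, L=1; A->plug->A->R->D->L->A->refl->B->L'->H->R'->H->plug->H
Char 6 ('D'): step: R->3, L=1; D->plug->E->R->B->L->H->refl->C->L'->C->R'->H->plug->H
Char 7 ('G'): step: R->4, L=1; G->plug->G->R->B->L->H->refl->C->L'->C->R'->A->plug->A
Char 8 ('G'): step: R->5, L=1; G->plug->G->R->F->L->E->refl->D->L'->E->R'->E->plug->D

D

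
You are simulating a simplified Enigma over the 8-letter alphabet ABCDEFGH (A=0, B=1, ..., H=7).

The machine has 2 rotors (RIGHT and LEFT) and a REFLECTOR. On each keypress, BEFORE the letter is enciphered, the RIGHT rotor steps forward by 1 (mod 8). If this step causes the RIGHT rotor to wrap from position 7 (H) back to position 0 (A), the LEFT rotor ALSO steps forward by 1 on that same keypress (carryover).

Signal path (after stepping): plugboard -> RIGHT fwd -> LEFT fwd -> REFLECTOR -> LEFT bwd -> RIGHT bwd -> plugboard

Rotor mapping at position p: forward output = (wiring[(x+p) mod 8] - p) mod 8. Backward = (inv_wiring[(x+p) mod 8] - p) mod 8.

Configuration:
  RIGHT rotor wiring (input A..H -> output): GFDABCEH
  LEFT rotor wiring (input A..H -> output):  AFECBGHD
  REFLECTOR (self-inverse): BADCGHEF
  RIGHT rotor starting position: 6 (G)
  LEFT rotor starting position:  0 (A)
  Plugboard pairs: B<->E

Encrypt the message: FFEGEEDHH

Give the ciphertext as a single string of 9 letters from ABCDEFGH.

Answer: HCFCDFFDA

Derivation:
Char 1 ('F'): step: R->7, L=0; F->plug->F->R->C->L->E->refl->G->L'->F->R'->H->plug->H
Char 2 ('F'): step: R->0, L->1 (L advanced); F->plug->F->R->C->L->B->refl->A->L'->D->R'->C->plug->C
Char 3 ('E'): step: R->1, L=1; E->plug->B->R->C->L->B->refl->A->L'->D->R'->F->plug->F
Char 4 ('G'): step: R->2, L=1; G->plug->G->R->E->L->F->refl->H->L'->H->R'->C->plug->C
Char 5 ('E'): step: R->3, L=1; E->plug->B->R->G->L->C->refl->D->L'->B->R'->D->plug->D
Char 6 ('E'): step: R->4, L=1; E->plug->B->R->G->L->C->refl->D->L'->B->R'->F->plug->F
Char 7 ('D'): step: R->5, L=1; D->plug->D->R->B->L->D->refl->C->L'->G->R'->F->plug->F
Char 8 ('H'): step: R->6, L=1; H->plug->H->R->E->L->F->refl->H->L'->H->R'->D->plug->D
Char 9 ('H'): step: R->7, L=1; H->plug->H->R->F->L->G->refl->E->L'->A->R'->A->plug->A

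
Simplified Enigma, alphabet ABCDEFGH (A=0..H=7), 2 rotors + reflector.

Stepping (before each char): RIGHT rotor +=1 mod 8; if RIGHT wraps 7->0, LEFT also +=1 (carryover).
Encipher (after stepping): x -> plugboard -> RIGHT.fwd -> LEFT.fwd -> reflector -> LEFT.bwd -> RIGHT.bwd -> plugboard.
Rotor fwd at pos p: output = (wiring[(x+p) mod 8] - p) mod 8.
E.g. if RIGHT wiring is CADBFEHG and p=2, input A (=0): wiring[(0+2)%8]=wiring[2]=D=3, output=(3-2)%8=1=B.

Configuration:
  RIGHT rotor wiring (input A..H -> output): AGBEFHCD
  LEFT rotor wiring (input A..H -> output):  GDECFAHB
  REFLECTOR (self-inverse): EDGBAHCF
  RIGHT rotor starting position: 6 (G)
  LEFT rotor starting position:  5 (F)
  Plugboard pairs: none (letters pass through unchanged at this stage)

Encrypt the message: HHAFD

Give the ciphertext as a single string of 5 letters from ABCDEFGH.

Char 1 ('H'): step: R->7, L=5; H->plug->H->R->D->L->B->refl->D->L'->A->R'->G->plug->G
Char 2 ('H'): step: R->0, L->6 (L advanced); H->plug->H->R->D->L->F->refl->H->L'->G->R'->B->plug->B
Char 3 ('A'): step: R->1, L=6; A->plug->A->R->F->L->E->refl->A->L'->C->R'->G->plug->G
Char 4 ('F'): step: R->2, L=6; F->plug->F->R->B->L->D->refl->B->L'->A->R'->E->plug->E
Char 5 ('D'): step: R->3, L=6; D->plug->D->R->H->L->C->refl->G->L'->E->R'->C->plug->C

Answer: GBGEC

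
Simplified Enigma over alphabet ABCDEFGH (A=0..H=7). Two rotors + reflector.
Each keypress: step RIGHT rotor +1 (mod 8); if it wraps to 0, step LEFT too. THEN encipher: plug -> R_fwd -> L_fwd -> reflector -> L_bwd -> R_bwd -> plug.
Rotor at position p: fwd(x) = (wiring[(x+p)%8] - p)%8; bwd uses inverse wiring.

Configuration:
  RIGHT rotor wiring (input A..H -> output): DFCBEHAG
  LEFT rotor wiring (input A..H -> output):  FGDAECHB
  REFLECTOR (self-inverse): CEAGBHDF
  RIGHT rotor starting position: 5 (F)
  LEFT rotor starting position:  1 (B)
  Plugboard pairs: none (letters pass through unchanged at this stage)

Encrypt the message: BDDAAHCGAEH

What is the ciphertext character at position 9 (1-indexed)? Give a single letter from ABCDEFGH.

Char 1 ('B'): step: R->6, L=1; B->plug->B->R->A->L->F->refl->H->L'->C->R'->A->plug->A
Char 2 ('D'): step: R->7, L=1; D->plug->D->R->D->L->D->refl->G->L'->F->R'->F->plug->F
Char 3 ('D'): step: R->0, L->2 (L advanced); D->plug->D->R->B->L->G->refl->D->L'->G->R'->H->plug->H
Char 4 ('A'): step: R->1, L=2; A->plug->A->R->E->L->F->refl->H->L'->F->R'->G->plug->G
Char 5 ('A'): step: R->2, L=2; A->plug->A->R->A->L->B->refl->E->L'->H->R'->B->plug->B
Char 6 ('H'): step: R->3, L=2; H->plug->H->R->H->L->E->refl->B->L'->A->R'->F->plug->F
Char 7 ('C'): step: R->4, L=2; C->plug->C->R->E->L->F->refl->H->L'->F->R'->H->plug->H
Char 8 ('G'): step: R->5, L=2; G->plug->G->R->E->L->F->refl->H->L'->F->R'->F->plug->F
Char 9 ('A'): step: R->6, L=2; A->plug->A->R->C->L->C->refl->A->L'->D->R'->F->plug->F

F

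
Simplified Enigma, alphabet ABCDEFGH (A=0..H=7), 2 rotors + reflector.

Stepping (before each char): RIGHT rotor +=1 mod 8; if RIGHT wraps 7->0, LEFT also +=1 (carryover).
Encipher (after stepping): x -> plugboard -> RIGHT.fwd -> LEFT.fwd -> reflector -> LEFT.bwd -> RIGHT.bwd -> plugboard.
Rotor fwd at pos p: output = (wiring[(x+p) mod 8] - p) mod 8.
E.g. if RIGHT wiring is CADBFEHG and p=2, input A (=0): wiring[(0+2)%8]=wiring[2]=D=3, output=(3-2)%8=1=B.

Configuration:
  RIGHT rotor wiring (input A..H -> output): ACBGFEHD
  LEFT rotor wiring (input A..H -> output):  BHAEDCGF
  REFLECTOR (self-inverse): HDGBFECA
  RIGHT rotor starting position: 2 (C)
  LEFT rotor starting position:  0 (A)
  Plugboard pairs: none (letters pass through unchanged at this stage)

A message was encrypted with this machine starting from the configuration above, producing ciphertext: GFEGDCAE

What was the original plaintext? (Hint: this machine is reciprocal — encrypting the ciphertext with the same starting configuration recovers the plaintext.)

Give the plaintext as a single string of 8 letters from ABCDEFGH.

Char 1 ('G'): step: R->3, L=0; G->plug->G->R->H->L->F->refl->E->L'->D->R'->A->plug->A
Char 2 ('F'): step: R->4, L=0; F->plug->F->R->G->L->G->refl->C->L'->F->R'->G->plug->G
Char 3 ('E'): step: R->5, L=0; E->plug->E->R->F->L->C->refl->G->L'->G->R'->C->plug->C
Char 4 ('G'): step: R->6, L=0; G->plug->G->R->H->L->F->refl->E->L'->D->R'->E->plug->E
Char 5 ('D'): step: R->7, L=0; D->plug->D->R->C->L->A->refl->H->L'->B->R'->B->plug->B
Char 6 ('C'): step: R->0, L->1 (L advanced); C->plug->C->R->B->L->H->refl->A->L'->H->R'->G->plug->G
Char 7 ('A'): step: R->1, L=1; A->plug->A->R->B->L->H->refl->A->L'->H->R'->H->plug->H
Char 8 ('E'): step: R->2, L=1; E->plug->E->R->F->L->F->refl->E->L'->G->R'->G->plug->G

Answer: AGCEBGHG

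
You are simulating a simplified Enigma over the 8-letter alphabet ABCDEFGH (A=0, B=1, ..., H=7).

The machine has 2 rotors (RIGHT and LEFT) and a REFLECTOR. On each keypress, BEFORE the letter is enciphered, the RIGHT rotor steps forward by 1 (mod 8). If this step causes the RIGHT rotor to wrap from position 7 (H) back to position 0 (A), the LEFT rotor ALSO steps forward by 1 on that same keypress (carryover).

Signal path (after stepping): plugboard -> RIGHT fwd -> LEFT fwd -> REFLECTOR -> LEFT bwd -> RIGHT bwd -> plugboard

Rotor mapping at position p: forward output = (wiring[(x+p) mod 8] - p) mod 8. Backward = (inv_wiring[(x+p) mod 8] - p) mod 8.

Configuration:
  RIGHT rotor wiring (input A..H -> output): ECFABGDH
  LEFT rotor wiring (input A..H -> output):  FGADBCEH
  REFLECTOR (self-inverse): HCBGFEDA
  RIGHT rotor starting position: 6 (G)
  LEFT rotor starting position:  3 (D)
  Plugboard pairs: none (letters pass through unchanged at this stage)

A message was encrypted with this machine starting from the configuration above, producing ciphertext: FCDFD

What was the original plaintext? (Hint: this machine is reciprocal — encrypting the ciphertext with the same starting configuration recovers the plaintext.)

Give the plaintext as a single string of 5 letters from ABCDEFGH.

Char 1 ('F'): step: R->7, L=3; F->plug->F->R->C->L->H->refl->A->L'->A->R'->A->plug->A
Char 2 ('C'): step: R->0, L->4 (L advanced); C->plug->C->R->F->L->C->refl->B->L'->E->R'->A->plug->A
Char 3 ('D'): step: R->1, L=4; D->plug->D->R->A->L->F->refl->E->L'->G->R'->G->plug->G
Char 4 ('F'): step: R->2, L=4; F->plug->F->R->F->L->C->refl->B->L'->E->R'->D->plug->D
Char 5 ('D'): step: R->3, L=4; D->plug->D->R->A->L->F->refl->E->L'->G->R'->B->plug->B

Answer: AAGDB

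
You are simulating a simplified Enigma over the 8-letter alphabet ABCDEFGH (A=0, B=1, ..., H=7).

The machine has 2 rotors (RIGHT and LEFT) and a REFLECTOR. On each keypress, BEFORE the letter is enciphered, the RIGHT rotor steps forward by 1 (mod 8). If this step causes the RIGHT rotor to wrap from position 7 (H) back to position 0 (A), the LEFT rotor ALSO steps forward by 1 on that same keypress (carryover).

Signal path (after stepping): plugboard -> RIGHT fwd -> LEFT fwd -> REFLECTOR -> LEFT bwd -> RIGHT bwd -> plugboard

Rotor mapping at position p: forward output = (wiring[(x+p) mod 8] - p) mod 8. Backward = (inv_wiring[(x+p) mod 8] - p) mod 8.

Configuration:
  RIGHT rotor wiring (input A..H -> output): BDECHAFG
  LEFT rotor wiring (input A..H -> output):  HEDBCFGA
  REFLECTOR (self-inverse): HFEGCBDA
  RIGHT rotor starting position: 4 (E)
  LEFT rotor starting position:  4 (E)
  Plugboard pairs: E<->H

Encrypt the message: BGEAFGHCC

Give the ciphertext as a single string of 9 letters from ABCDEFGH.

Char 1 ('B'): step: R->5, L=4; B->plug->B->R->A->L->G->refl->D->L'->E->R'->D->plug->D
Char 2 ('G'): step: R->6, L=4; G->plug->G->R->B->L->B->refl->F->L'->H->R'->A->plug->A
Char 3 ('E'): step: R->7, L=4; E->plug->H->R->G->L->H->refl->A->L'->F->R'->D->plug->D
Char 4 ('A'): step: R->0, L->5 (L advanced); A->plug->A->R->B->L->B->refl->F->L'->H->R'->E->plug->H
Char 5 ('F'): step: R->1, L=5; F->plug->F->R->E->L->H->refl->A->L'->A->R'->H->plug->E
Char 6 ('G'): step: R->2, L=5; G->plug->G->R->H->L->F->refl->B->L'->B->R'->H->plug->E
Char 7 ('H'): step: R->3, L=5; H->plug->E->R->D->L->C->refl->E->L'->G->R'->F->plug->F
Char 8 ('C'): step: R->4, L=5; C->plug->C->R->B->L->B->refl->F->L'->H->R'->F->plug->F
Char 9 ('C'): step: R->5, L=5; C->plug->C->R->B->L->B->refl->F->L'->H->R'->F->plug->F

Answer: DADHEEFFF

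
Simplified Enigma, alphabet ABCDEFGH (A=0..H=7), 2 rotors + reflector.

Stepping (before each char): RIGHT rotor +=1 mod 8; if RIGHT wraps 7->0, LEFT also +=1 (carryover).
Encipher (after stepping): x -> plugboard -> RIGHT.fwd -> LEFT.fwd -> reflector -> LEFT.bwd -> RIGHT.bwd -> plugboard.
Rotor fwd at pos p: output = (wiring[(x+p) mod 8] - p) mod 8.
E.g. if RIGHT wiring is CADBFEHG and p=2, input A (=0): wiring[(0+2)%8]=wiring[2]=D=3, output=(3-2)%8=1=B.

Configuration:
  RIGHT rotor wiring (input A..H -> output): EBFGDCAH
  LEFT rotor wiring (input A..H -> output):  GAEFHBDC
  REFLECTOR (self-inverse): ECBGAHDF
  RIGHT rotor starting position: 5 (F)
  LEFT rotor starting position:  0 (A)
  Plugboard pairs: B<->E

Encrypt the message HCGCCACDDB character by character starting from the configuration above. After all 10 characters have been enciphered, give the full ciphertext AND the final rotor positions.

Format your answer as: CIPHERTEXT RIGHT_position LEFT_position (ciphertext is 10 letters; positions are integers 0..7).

Char 1 ('H'): step: R->6, L=0; H->plug->H->R->E->L->H->refl->F->L'->D->R'->D->plug->D
Char 2 ('C'): step: R->7, L=0; C->plug->C->R->C->L->E->refl->A->L'->B->R'->H->plug->H
Char 3 ('G'): step: R->0, L->1 (L advanced); G->plug->G->R->A->L->H->refl->F->L'->H->R'->H->plug->H
Char 4 ('C'): step: R->1, L=1; C->plug->C->R->F->L->C->refl->B->L'->G->R'->G->plug->G
Char 5 ('C'): step: R->2, L=1; C->plug->C->R->B->L->D->refl->G->L'->D->R'->A->plug->A
Char 6 ('A'): step: R->3, L=1; A->plug->A->R->D->L->G->refl->D->L'->B->R'->F->plug->F
Char 7 ('C'): step: R->4, L=1; C->plug->C->R->E->L->A->refl->E->L'->C->R'->H->plug->H
Char 8 ('D'): step: R->5, L=1; D->plug->D->R->H->L->F->refl->H->L'->A->R'->F->plug->F
Char 9 ('D'): step: R->6, L=1; D->plug->D->R->D->L->G->refl->D->L'->B->R'->B->plug->E
Char 10 ('B'): step: R->7, L=1; B->plug->E->R->H->L->F->refl->H->L'->A->R'->A->plug->A
Final: ciphertext=DHHGAFHFEA, RIGHT=7, LEFT=1

Answer: DHHGAFHFEA 7 1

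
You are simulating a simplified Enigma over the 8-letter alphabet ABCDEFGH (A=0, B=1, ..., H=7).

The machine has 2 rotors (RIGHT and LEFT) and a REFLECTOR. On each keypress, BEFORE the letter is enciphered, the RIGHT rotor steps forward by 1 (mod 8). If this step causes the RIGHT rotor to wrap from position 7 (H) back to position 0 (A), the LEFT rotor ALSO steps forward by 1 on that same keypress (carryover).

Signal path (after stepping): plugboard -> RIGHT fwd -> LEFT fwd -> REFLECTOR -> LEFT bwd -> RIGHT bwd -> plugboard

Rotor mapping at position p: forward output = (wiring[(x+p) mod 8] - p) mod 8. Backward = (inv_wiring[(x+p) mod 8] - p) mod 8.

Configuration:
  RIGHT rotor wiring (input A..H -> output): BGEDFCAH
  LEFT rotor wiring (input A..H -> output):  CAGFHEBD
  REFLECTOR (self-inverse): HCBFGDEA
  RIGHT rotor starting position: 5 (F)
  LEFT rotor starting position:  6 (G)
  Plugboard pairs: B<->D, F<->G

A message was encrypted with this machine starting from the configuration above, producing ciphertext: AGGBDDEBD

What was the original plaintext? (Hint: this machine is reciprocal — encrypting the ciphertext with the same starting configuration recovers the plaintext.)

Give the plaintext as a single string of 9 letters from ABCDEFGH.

Answer: FFHHECBHE

Derivation:
Char 1 ('A'): step: R->6, L=6; A->plug->A->R->C->L->E->refl->G->L'->H->R'->G->plug->F
Char 2 ('G'): step: R->7, L=6; G->plug->F->R->G->L->B->refl->C->L'->D->R'->G->plug->F
Char 3 ('G'): step: R->0, L->7 (L advanced); G->plug->F->R->C->L->B->refl->C->L'->H->R'->H->plug->H
Char 4 ('B'): step: R->1, L=7; B->plug->D->R->E->L->G->refl->E->L'->A->R'->H->plug->H
Char 5 ('D'): step: R->2, L=7; D->plug->B->R->B->L->D->refl->F->L'->G->R'->E->plug->E
Char 6 ('D'): step: R->3, L=7; D->plug->B->R->C->L->B->refl->C->L'->H->R'->C->plug->C
Char 7 ('E'): step: R->4, L=7; E->plug->E->R->F->L->A->refl->H->L'->D->R'->D->plug->B
Char 8 ('B'): step: R->5, L=7; B->plug->D->R->E->L->G->refl->E->L'->A->R'->H->plug->H
Char 9 ('D'): step: R->6, L=7; D->plug->B->R->B->L->D->refl->F->L'->G->R'->E->plug->E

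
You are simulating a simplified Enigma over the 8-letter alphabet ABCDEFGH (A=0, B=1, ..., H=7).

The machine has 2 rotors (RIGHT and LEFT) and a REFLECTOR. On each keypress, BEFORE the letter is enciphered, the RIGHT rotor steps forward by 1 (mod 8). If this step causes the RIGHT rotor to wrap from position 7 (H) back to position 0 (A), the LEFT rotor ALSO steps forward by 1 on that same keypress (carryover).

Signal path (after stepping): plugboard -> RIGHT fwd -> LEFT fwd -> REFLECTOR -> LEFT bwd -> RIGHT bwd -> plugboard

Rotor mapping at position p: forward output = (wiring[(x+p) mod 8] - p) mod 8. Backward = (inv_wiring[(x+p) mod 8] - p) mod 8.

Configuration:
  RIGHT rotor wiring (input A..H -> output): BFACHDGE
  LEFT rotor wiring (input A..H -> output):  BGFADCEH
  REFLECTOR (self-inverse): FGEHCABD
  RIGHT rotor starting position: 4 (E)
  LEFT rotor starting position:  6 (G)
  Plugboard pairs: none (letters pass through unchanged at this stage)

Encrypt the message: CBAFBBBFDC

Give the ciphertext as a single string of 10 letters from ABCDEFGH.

Answer: GCHHHGDEFF

Derivation:
Char 1 ('C'): step: R->5, L=6; C->plug->C->R->H->L->E->refl->C->L'->F->R'->G->plug->G
Char 2 ('B'): step: R->6, L=6; B->plug->B->R->G->L->F->refl->A->L'->D->R'->C->plug->C
Char 3 ('A'): step: R->7, L=6; A->plug->A->R->F->L->C->refl->E->L'->H->R'->H->plug->H
Char 4 ('F'): step: R->0, L->7 (L advanced); F->plug->F->R->D->L->G->refl->B->L'->E->R'->H->plug->H
Char 5 ('B'): step: R->1, L=7; B->plug->B->R->H->L->F->refl->A->L'->A->R'->H->plug->H
Char 6 ('B'): step: R->2, L=7; B->plug->B->R->A->L->A->refl->F->L'->H->R'->G->plug->G
Char 7 ('B'): step: R->3, L=7; B->plug->B->R->E->L->B->refl->G->L'->D->R'->D->plug->D
Char 8 ('F'): step: R->4, L=7; F->plug->F->R->B->L->C->refl->E->L'->F->R'->E->plug->E
Char 9 ('D'): step: R->5, L=7; D->plug->D->R->E->L->B->refl->G->L'->D->R'->F->plug->F
Char 10 ('C'): step: R->6, L=7; C->plug->C->R->D->L->G->refl->B->L'->E->R'->F->plug->F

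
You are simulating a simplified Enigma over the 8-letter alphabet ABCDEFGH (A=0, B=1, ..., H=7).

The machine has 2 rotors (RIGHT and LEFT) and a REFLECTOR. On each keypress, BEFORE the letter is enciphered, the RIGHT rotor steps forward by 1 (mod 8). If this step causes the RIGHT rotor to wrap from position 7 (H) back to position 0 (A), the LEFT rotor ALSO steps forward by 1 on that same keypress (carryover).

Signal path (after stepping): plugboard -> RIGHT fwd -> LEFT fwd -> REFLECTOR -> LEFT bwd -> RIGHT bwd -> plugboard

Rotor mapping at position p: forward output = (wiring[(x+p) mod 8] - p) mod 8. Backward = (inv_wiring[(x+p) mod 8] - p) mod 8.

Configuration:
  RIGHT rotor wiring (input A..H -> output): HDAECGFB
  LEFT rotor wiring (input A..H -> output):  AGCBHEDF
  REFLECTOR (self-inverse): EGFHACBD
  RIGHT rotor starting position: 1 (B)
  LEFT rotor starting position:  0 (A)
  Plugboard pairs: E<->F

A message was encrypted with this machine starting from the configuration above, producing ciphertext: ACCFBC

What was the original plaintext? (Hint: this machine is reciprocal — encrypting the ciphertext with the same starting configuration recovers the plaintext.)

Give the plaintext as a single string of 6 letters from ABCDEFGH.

Char 1 ('A'): step: R->2, L=0; A->plug->A->R->G->L->D->refl->H->L'->E->R'->D->plug->D
Char 2 ('C'): step: R->3, L=0; C->plug->C->R->D->L->B->refl->G->L'->B->R'->A->plug->A
Char 3 ('C'): step: R->4, L=0; C->plug->C->R->B->L->G->refl->B->L'->D->R'->E->plug->F
Char 4 ('F'): step: R->5, L=0; F->plug->E->R->G->L->D->refl->H->L'->E->R'->C->plug->C
Char 5 ('B'): step: R->6, L=0; B->plug->B->R->D->L->B->refl->G->L'->B->R'->C->plug->C
Char 6 ('C'): step: R->7, L=0; C->plug->C->R->E->L->H->refl->D->L'->G->R'->H->plug->H

Answer: DAFCCH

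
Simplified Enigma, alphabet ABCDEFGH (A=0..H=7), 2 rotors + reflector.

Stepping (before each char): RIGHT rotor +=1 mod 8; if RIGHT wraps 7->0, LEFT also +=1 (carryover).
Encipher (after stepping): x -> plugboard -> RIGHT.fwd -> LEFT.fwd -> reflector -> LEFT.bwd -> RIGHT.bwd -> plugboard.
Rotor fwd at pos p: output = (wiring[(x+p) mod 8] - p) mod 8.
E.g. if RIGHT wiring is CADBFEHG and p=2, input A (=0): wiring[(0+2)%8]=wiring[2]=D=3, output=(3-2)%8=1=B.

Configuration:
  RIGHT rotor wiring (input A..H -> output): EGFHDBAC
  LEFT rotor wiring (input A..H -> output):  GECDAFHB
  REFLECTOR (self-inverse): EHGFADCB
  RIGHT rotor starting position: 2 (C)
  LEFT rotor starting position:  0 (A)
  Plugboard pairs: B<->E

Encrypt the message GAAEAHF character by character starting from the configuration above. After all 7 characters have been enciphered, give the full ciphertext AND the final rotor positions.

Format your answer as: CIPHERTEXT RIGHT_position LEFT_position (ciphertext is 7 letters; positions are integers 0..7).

Char 1 ('G'): step: R->3, L=0; G->plug->G->R->D->L->D->refl->F->L'->F->R'->D->plug->D
Char 2 ('A'): step: R->4, L=0; A->plug->A->R->H->L->B->refl->H->L'->G->R'->D->plug->D
Char 3 ('A'): step: R->5, L=0; A->plug->A->R->E->L->A->refl->E->L'->B->R'->E->plug->B
Char 4 ('E'): step: R->6, L=0; E->plug->B->R->E->L->A->refl->E->L'->B->R'->F->plug->F
Char 5 ('A'): step: R->7, L=0; A->plug->A->R->D->L->D->refl->F->L'->F->R'->B->plug->E
Char 6 ('H'): step: R->0, L->1 (L advanced); H->plug->H->R->C->L->C->refl->G->L'->F->R'->C->plug->C
Char 7 ('F'): step: R->1, L=1; F->plug->F->R->H->L->F->refl->D->L'->A->R'->E->plug->B
Final: ciphertext=DDBFECB, RIGHT=1, LEFT=1

Answer: DDBFECB 1 1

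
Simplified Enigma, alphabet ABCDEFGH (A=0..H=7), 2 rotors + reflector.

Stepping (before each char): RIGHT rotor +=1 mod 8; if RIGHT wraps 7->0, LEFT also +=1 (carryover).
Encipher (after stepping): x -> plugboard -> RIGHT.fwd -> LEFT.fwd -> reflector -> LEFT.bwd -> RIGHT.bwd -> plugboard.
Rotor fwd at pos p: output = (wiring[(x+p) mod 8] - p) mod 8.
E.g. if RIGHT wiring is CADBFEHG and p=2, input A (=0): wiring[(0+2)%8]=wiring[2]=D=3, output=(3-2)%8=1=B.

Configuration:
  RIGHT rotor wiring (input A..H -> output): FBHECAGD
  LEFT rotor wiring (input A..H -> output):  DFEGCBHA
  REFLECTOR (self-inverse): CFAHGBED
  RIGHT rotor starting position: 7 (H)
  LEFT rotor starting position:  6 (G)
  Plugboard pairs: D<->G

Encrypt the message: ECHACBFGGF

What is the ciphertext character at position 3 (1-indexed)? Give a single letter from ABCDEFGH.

Char 1 ('E'): step: R->0, L->7 (L advanced); E->plug->E->R->C->L->G->refl->E->L'->B->R'->B->plug->B
Char 2 ('C'): step: R->1, L=7; C->plug->C->R->D->L->F->refl->B->L'->A->R'->A->plug->A
Char 3 ('H'): step: R->2, L=7; H->plug->H->R->H->L->A->refl->C->L'->G->R'->D->plug->G

G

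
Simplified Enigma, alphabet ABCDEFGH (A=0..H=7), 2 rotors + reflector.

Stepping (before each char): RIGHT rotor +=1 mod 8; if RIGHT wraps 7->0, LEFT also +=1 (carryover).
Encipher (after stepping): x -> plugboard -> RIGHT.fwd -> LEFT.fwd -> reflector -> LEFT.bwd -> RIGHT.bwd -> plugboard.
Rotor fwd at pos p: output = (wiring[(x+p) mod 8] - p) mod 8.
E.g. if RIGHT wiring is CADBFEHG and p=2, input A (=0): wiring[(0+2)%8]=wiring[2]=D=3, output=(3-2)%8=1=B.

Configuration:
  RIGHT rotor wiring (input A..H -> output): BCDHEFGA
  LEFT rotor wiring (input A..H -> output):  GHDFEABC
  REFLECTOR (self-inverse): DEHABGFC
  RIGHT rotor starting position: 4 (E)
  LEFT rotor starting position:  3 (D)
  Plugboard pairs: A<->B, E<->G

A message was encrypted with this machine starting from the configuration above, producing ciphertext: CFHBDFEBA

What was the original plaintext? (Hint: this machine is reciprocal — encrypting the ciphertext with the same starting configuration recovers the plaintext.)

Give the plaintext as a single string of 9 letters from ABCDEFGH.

Char 1 ('C'): step: R->5, L=3; C->plug->C->R->D->L->G->refl->F->L'->C->R'->G->plug->E
Char 2 ('F'): step: R->6, L=3; F->plug->F->R->B->L->B->refl->E->L'->G->R'->G->plug->E
Char 3 ('H'): step: R->7, L=3; H->plug->H->R->H->L->A->refl->D->L'->F->R'->F->plug->F
Char 4 ('B'): step: R->0, L->4 (L advanced); B->plug->A->R->B->L->E->refl->B->L'->H->R'->D->plug->D
Char 5 ('D'): step: R->1, L=4; D->plug->D->R->D->L->G->refl->F->L'->C->R'->B->plug->A
Char 6 ('F'): step: R->2, L=4; F->plug->F->R->G->L->H->refl->C->L'->E->R'->E->plug->G
Char 7 ('E'): step: R->3, L=4; E->plug->G->R->H->L->B->refl->E->L'->B->R'->B->plug->A
Char 8 ('B'): step: R->4, L=4; B->plug->A->R->A->L->A->refl->D->L'->F->R'->E->plug->G
Char 9 ('A'): step: R->5, L=4; A->plug->B->R->B->L->E->refl->B->L'->H->R'->H->plug->H

Answer: EEFDAGAGH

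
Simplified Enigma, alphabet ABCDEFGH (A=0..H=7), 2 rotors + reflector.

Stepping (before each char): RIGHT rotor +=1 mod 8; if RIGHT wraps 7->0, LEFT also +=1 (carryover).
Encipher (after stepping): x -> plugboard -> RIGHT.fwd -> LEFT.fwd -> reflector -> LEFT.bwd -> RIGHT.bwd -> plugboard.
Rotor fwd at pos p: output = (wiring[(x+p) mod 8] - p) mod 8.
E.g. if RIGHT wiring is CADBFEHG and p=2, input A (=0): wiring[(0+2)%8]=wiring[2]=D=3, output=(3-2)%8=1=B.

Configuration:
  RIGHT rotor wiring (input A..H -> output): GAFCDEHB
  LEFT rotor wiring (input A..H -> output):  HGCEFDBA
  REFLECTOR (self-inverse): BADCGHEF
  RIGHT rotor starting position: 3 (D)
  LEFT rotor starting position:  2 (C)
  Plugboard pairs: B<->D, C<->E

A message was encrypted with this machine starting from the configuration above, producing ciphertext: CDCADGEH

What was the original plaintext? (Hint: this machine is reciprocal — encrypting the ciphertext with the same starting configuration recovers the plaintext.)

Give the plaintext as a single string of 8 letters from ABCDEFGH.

Answer: GBGEBBHD

Derivation:
Char 1 ('C'): step: R->4, L=2; C->plug->E->R->C->L->D->refl->C->L'->B->R'->G->plug->G
Char 2 ('D'): step: R->5, L=2; D->plug->B->R->C->L->D->refl->C->L'->B->R'->D->plug->B
Char 3 ('C'): step: R->6, L=2; C->plug->E->R->H->L->E->refl->G->L'->F->R'->G->plug->G
Char 4 ('A'): step: R->7, L=2; A->plug->A->R->C->L->D->refl->C->L'->B->R'->C->plug->E
Char 5 ('D'): step: R->0, L->3 (L advanced); D->plug->B->R->A->L->B->refl->A->L'->C->R'->D->plug->B
Char 6 ('G'): step: R->1, L=3; G->plug->G->R->A->L->B->refl->A->L'->C->R'->D->plug->B
Char 7 ('E'): step: R->2, L=3; E->plug->C->R->B->L->C->refl->D->L'->G->R'->H->plug->H
Char 8 ('H'): step: R->3, L=3; H->plug->H->R->C->L->A->refl->B->L'->A->R'->B->plug->D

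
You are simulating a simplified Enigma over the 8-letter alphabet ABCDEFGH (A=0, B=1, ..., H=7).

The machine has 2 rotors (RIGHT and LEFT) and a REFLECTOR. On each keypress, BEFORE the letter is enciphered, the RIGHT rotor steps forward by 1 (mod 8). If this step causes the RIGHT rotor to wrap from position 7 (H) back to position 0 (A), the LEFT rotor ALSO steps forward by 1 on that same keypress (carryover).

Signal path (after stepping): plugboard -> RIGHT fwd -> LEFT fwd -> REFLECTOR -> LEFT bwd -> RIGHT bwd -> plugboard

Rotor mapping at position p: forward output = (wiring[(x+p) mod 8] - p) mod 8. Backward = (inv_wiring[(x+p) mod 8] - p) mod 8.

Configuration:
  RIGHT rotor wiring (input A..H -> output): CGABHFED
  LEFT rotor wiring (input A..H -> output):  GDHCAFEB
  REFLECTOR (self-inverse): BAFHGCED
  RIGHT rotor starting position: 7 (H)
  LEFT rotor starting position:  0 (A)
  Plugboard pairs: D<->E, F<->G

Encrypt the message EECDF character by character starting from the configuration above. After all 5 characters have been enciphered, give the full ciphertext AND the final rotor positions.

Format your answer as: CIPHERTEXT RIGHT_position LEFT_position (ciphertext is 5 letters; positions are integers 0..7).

Answer: FFEGB 4 1

Derivation:
Char 1 ('E'): step: R->0, L->1 (L advanced); E->plug->D->R->B->L->G->refl->E->L'->E->R'->G->plug->F
Char 2 ('E'): step: R->1, L=1; E->plug->D->R->G->L->A->refl->B->L'->C->R'->G->plug->F
Char 3 ('C'): step: R->2, L=1; C->plug->C->R->F->L->D->refl->H->L'->D->R'->D->plug->E
Char 4 ('D'): step: R->3, L=1; D->plug->E->R->A->L->C->refl->F->L'->H->R'->F->plug->G
Char 5 ('F'): step: R->4, L=1; F->plug->G->R->E->L->E->refl->G->L'->B->R'->B->plug->B
Final: ciphertext=FFEGB, RIGHT=4, LEFT=1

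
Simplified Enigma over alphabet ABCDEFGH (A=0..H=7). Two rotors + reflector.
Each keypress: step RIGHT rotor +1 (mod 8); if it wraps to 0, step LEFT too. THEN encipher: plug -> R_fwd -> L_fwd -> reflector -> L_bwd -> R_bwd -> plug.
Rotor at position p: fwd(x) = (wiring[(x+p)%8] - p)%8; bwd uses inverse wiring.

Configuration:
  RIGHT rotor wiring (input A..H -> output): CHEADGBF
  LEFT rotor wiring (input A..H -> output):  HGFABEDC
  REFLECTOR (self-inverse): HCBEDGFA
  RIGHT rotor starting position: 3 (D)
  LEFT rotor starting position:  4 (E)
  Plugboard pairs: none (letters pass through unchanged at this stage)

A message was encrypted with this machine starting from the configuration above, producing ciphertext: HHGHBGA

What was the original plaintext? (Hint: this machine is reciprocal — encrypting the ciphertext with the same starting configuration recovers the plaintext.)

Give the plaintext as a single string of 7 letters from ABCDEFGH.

Answer: ADEEFBC

Derivation:
Char 1 ('H'): step: R->4, L=4; H->plug->H->R->E->L->D->refl->E->L'->H->R'->A->plug->A
Char 2 ('H'): step: R->5, L=4; H->plug->H->R->G->L->B->refl->C->L'->F->R'->D->plug->D
Char 3 ('G'): step: R->6, L=4; G->plug->G->R->F->L->C->refl->B->L'->G->R'->E->plug->E
Char 4 ('H'): step: R->7, L=4; H->plug->H->R->C->L->H->refl->A->L'->B->R'->E->plug->E
Char 5 ('B'): step: R->0, L->5 (L advanced); B->plug->B->R->H->L->E->refl->D->L'->G->R'->F->plug->F
Char 6 ('G'): step: R->1, L=5; G->plug->G->R->E->L->B->refl->C->L'->D->R'->B->plug->B
Char 7 ('A'): step: R->2, L=5; A->plug->A->R->C->L->F->refl->G->L'->B->R'->C->plug->C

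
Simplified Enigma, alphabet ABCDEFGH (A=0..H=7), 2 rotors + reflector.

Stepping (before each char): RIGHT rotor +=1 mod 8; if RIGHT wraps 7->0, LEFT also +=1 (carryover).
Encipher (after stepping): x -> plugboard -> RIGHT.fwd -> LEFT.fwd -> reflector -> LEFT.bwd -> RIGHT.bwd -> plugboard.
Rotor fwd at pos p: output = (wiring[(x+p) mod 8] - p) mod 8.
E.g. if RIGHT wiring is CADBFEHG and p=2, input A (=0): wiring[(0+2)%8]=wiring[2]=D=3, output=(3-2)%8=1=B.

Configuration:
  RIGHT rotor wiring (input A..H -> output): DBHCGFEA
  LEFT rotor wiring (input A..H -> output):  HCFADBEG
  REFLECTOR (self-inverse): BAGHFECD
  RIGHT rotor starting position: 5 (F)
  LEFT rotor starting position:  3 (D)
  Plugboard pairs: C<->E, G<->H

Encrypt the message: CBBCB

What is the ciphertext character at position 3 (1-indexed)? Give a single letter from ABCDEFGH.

Char 1 ('C'): step: R->6, L=3; C->plug->E->R->B->L->A->refl->B->L'->D->R'->D->plug->D
Char 2 ('B'): step: R->7, L=3; B->plug->B->R->E->L->D->refl->H->L'->G->R'->G->plug->H
Char 3 ('B'): step: R->0, L->4 (L advanced); B->plug->B->R->B->L->F->refl->E->L'->H->R'->C->plug->E

E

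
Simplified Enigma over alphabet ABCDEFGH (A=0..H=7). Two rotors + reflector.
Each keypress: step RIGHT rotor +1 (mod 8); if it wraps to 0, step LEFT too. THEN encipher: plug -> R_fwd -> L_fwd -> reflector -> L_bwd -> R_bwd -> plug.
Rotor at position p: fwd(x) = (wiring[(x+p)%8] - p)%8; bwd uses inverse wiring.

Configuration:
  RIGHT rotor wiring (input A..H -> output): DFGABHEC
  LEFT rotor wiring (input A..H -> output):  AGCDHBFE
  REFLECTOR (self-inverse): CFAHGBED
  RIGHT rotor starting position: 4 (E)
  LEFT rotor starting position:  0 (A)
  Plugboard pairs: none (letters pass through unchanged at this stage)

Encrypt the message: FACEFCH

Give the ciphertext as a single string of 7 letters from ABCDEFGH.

Char 1 ('F'): step: R->5, L=0; F->plug->F->R->B->L->G->refl->E->L'->H->R'->B->plug->B
Char 2 ('A'): step: R->6, L=0; A->plug->A->R->G->L->F->refl->B->L'->F->R'->C->plug->C
Char 3 ('C'): step: R->7, L=0; C->plug->C->R->G->L->F->refl->B->L'->F->R'->H->plug->H
Char 4 ('E'): step: R->0, L->1 (L advanced); E->plug->E->R->B->L->B->refl->F->L'->A->R'->D->plug->D
Char 5 ('F'): step: R->1, L=1; F->plug->F->R->D->L->G->refl->E->L'->F->R'->B->plug->B
Char 6 ('C'): step: R->2, L=1; C->plug->C->R->H->L->H->refl->D->L'->G->R'->B->plug->B
Char 7 ('H'): step: R->3, L=1; H->plug->H->R->D->L->G->refl->E->L'->F->R'->A->plug->A

Answer: BCHDBBA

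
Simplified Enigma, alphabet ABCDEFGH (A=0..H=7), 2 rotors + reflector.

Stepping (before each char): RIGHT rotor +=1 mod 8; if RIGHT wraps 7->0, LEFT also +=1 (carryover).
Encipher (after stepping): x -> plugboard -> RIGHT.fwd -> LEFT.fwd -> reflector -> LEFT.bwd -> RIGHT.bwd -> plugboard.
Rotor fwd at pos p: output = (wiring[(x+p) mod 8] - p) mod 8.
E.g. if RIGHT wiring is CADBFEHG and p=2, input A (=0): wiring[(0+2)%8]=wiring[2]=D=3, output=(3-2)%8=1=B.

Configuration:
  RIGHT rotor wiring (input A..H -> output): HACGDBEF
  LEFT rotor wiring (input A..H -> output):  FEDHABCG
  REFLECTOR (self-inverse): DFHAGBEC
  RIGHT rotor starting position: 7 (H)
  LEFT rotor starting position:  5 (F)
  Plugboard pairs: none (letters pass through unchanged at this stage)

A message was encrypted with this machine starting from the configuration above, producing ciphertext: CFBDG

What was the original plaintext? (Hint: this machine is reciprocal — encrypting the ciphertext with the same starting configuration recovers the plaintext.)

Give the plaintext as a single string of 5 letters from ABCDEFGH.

Char 1 ('C'): step: R->0, L->6 (L advanced); C->plug->C->R->C->L->H->refl->C->L'->G->R'->D->plug->D
Char 2 ('F'): step: R->1, L=6; F->plug->F->R->D->L->G->refl->E->L'->A->R'->E->plug->E
Char 3 ('B'): step: R->2, L=6; B->plug->B->R->E->L->F->refl->B->L'->F->R'->G->plug->G
Char 4 ('D'): step: R->3, L=6; D->plug->D->R->B->L->A->refl->D->L'->H->R'->H->plug->H
Char 5 ('G'): step: R->4, L=6; G->plug->G->R->G->L->C->refl->H->L'->C->R'->H->plug->H

Answer: DEGHH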